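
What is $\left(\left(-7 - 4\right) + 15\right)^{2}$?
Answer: $16$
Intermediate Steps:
$\left(\left(-7 - 4\right) + 15\right)^{2} = \left(-11 + 15\right)^{2} = 4^{2} = 16$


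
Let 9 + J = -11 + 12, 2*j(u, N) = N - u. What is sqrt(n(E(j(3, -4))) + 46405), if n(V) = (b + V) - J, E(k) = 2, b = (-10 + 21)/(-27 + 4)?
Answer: sqrt(24553282)/23 ≈ 215.44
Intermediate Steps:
j(u, N) = N/2 - u/2 (j(u, N) = (N - u)/2 = N/2 - u/2)
b = -11/23 (b = 11/(-23) = 11*(-1/23) = -11/23 ≈ -0.47826)
J = -8 (J = -9 + (-11 + 12) = -9 + 1 = -8)
n(V) = 173/23 + V (n(V) = (-11/23 + V) - 1*(-8) = (-11/23 + V) + 8 = 173/23 + V)
sqrt(n(E(j(3, -4))) + 46405) = sqrt((173/23 + 2) + 46405) = sqrt(219/23 + 46405) = sqrt(1067534/23) = sqrt(24553282)/23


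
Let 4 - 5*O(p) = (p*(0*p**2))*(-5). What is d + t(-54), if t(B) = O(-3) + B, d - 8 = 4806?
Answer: 23804/5 ≈ 4760.8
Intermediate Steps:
d = 4814 (d = 8 + 4806 = 4814)
O(p) = 4/5 (O(p) = 4/5 - p*(0*p**2)*(-5)/5 = 4/5 - p*0*(-5)/5 = 4/5 - 0*(-5) = 4/5 - 1/5*0 = 4/5 + 0 = 4/5)
t(B) = 4/5 + B
d + t(-54) = 4814 + (4/5 - 54) = 4814 - 266/5 = 23804/5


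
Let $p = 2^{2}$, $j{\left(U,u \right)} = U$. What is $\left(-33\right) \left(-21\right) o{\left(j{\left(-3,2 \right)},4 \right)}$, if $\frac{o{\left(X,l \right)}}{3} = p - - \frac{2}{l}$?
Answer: $\frac{18711}{2} \approx 9355.5$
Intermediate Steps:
$p = 4$
$o{\left(X,l \right)} = 12 + \frac{6}{l}$ ($o{\left(X,l \right)} = 3 \left(4 - - \frac{2}{l}\right) = 3 \left(4 + \frac{2}{l}\right) = 12 + \frac{6}{l}$)
$\left(-33\right) \left(-21\right) o{\left(j{\left(-3,2 \right)},4 \right)} = \left(-33\right) \left(-21\right) \left(12 + \frac{6}{4}\right) = 693 \left(12 + 6 \cdot \frac{1}{4}\right) = 693 \left(12 + \frac{3}{2}\right) = 693 \cdot \frac{27}{2} = \frac{18711}{2}$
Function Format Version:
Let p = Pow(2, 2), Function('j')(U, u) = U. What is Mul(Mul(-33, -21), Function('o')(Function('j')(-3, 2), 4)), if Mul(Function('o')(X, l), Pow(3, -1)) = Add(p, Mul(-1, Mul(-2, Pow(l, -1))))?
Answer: Rational(18711, 2) ≈ 9355.5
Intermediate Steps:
p = 4
Function('o')(X, l) = Add(12, Mul(6, Pow(l, -1))) (Function('o')(X, l) = Mul(3, Add(4, Mul(-1, Mul(-2, Pow(l, -1))))) = Mul(3, Add(4, Mul(2, Pow(l, -1)))) = Add(12, Mul(6, Pow(l, -1))))
Mul(Mul(-33, -21), Function('o')(Function('j')(-3, 2), 4)) = Mul(Mul(-33, -21), Add(12, Mul(6, Pow(4, -1)))) = Mul(693, Add(12, Mul(6, Rational(1, 4)))) = Mul(693, Add(12, Rational(3, 2))) = Mul(693, Rational(27, 2)) = Rational(18711, 2)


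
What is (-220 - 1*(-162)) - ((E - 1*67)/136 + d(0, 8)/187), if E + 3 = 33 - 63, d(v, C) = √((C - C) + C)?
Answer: -1947/34 - 2*√2/187 ≈ -57.280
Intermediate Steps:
d(v, C) = √C (d(v, C) = √(0 + C) = √C)
E = -33 (E = -3 + (33 - 63) = -3 - 30 = -33)
(-220 - 1*(-162)) - ((E - 1*67)/136 + d(0, 8)/187) = (-220 - 1*(-162)) - ((-33 - 1*67)/136 + √8/187) = (-220 + 162) - ((-33 - 67)*(1/136) + (2*√2)*(1/187)) = -58 - (-100*1/136 + 2*√2/187) = -58 - (-25/34 + 2*√2/187) = -58 + (25/34 - 2*√2/187) = -1947/34 - 2*√2/187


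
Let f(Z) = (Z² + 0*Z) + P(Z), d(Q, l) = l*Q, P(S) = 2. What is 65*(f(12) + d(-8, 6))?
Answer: 6370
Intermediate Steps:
d(Q, l) = Q*l
f(Z) = 2 + Z² (f(Z) = (Z² + 0*Z) + 2 = (Z² + 0) + 2 = Z² + 2 = 2 + Z²)
65*(f(12) + d(-8, 6)) = 65*((2 + 12²) - 8*6) = 65*((2 + 144) - 48) = 65*(146 - 48) = 65*98 = 6370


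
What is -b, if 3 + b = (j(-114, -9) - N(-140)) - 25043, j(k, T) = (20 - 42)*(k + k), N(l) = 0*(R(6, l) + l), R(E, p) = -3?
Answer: 20030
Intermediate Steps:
N(l) = 0 (N(l) = 0*(-3 + l) = 0)
j(k, T) = -44*k
b = -20030 (b = -3 + ((-44*(-114) - 1*0) - 25043) = -3 + ((5016 + 0) - 25043) = -3 + (5016 - 25043) = -3 - 20027 = -20030)
-b = -1*(-20030) = 20030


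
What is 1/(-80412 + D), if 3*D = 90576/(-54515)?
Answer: -54515/4383690372 ≈ -1.2436e-5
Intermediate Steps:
D = -30192/54515 (D = (90576/(-54515))/3 = (90576*(-1/54515))/3 = (⅓)*(-90576/54515) = -30192/54515 ≈ -0.55383)
1/(-80412 + D) = 1/(-80412 - 30192/54515) = 1/(-4383690372/54515) = -54515/4383690372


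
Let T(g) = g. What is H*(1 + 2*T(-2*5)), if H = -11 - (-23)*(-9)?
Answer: 4142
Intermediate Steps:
H = -218 (H = -11 - 23*9 = -11 - 207 = -218)
H*(1 + 2*T(-2*5)) = -218*(1 + 2*(-2*5)) = -218*(1 + 2*(-10)) = -218*(1 - 20) = -218*(-19) = 4142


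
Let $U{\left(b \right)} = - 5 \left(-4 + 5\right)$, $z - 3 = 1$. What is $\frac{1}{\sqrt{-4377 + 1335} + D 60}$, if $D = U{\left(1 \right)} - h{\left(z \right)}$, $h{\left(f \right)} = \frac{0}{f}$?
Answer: $- \frac{50}{15507} - \frac{13 i \sqrt{2}}{31014} \approx -0.0032244 - 0.00059279 i$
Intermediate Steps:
$z = 4$ ($z = 3 + 1 = 4$)
$U{\left(b \right)} = -5$ ($U{\left(b \right)} = \left(-5\right) 1 = -5$)
$h{\left(f \right)} = 0$
$D = -5$ ($D = -5 - 0 = -5 + 0 = -5$)
$\frac{1}{\sqrt{-4377 + 1335} + D 60} = \frac{1}{\sqrt{-4377 + 1335} - 300} = \frac{1}{\sqrt{-3042} - 300} = \frac{1}{39 i \sqrt{2} - 300} = \frac{1}{-300 + 39 i \sqrt{2}}$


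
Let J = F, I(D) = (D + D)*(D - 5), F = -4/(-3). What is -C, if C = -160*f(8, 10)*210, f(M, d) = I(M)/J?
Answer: 1209600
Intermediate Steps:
F = 4/3 (F = -4*(-⅓) = 4/3 ≈ 1.3333)
I(D) = 2*D*(-5 + D) (I(D) = (2*D)*(-5 + D) = 2*D*(-5 + D))
J = 4/3 ≈ 1.3333
f(M, d) = 3*M*(-5 + M)/2 (f(M, d) = (2*M*(-5 + M))/(4/3) = (2*M*(-5 + M))*(¾) = 3*M*(-5 + M)/2)
C = -1209600 (C = -240*8*(-5 + 8)*210 = -240*8*3*210 = -160*36*210 = -5760*210 = -1209600)
-C = -1*(-1209600) = 1209600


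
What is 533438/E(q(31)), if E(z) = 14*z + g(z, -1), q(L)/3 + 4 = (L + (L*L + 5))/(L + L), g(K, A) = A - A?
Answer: 16536578/15729 ≈ 1051.3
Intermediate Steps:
g(K, A) = 0
q(L) = -12 + 3*(5 + L + L²)/(2*L) (q(L) = -12 + 3*((L + (L*L + 5))/(L + L)) = -12 + 3*((L + (L² + 5))/((2*L))) = -12 + 3*((L + (5 + L²))*(1/(2*L))) = -12 + 3*((5 + L + L²)*(1/(2*L))) = -12 + 3*((5 + L + L²)/(2*L)) = -12 + 3*(5 + L + L²)/(2*L))
E(z) = 14*z (E(z) = 14*z + 0 = 14*z)
533438/E(q(31)) = 533438/((14*((3/2)*(5 + 31*(-7 + 31))/31))) = 533438/((14*((3/2)*(1/31)*(5 + 31*24)))) = 533438/((14*((3/2)*(1/31)*(5 + 744)))) = 533438/((14*((3/2)*(1/31)*749))) = 533438/((14*(2247/62))) = 533438/(15729/31) = 533438*(31/15729) = 16536578/15729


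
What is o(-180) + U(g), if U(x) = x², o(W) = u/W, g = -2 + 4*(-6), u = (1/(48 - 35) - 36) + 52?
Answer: 1581631/2340 ≈ 675.91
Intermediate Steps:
u = 209/13 (u = (1/13 - 36) + 52 = -467/13 + 52 = 209/13 ≈ 16.077)
g = -26 (g = -2 - 24 = -26)
o(W) = 209/(13*W)
o(-180) + U(g) = (209/13)/(-180) + (-26)² = (209/13)*(-1/180) + 676 = -209/2340 + 676 = 1581631/2340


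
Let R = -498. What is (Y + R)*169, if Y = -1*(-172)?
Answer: -55094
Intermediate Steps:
Y = 172
(Y + R)*169 = (172 - 498)*169 = -326*169 = -55094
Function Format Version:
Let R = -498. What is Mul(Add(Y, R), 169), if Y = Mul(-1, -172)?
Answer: -55094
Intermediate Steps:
Y = 172
Mul(Add(Y, R), 169) = Mul(Add(172, -498), 169) = Mul(-326, 169) = -55094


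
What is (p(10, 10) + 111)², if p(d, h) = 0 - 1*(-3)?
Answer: 12996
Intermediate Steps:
p(d, h) = 3 (p(d, h) = 0 + 3 = 3)
(p(10, 10) + 111)² = (3 + 111)² = 114² = 12996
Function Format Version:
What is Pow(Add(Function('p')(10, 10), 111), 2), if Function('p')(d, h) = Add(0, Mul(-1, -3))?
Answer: 12996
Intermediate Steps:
Function('p')(d, h) = 3 (Function('p')(d, h) = Add(0, 3) = 3)
Pow(Add(Function('p')(10, 10), 111), 2) = Pow(Add(3, 111), 2) = Pow(114, 2) = 12996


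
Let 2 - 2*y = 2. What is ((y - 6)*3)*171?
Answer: -3078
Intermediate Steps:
y = 0 (y = 1 - 1/2*2 = 1 - 1 = 0)
((y - 6)*3)*171 = ((0 - 6)*3)*171 = -6*3*171 = -18*171 = -3078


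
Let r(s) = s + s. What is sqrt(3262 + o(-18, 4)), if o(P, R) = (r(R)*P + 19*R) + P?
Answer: 2*sqrt(794) ≈ 56.356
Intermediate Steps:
r(s) = 2*s
o(P, R) = P + 19*R + 2*P*R (o(P, R) = ((2*R)*P + 19*R) + P = (2*P*R + 19*R) + P = (19*R + 2*P*R) + P = P + 19*R + 2*P*R)
sqrt(3262 + o(-18, 4)) = sqrt(3262 + (-18 + 19*4 + 2*(-18)*4)) = sqrt(3262 + (-18 + 76 - 144)) = sqrt(3262 - 86) = sqrt(3176) = 2*sqrt(794)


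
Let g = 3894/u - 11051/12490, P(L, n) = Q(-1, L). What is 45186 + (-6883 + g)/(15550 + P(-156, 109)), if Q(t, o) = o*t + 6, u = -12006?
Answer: 17743556928607949/392682002880 ≈ 45186.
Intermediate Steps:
Q(t, o) = 6 + o*t
P(L, n) = 6 - L (P(L, n) = 6 + L*(-1) = 6 - L)
g = -30219061/24992490 (g = 3894/(-12006) - 11051/12490 = 3894*(-1/12006) - 11051*1/12490 = -649/2001 - 11051/12490 = -30219061/24992490 ≈ -1.2091)
45186 + (-6883 + g)/(15550 + P(-156, 109)) = 45186 + (-6883 - 30219061/24992490)/(15550 + (6 - 1*(-156))) = 45186 - 172053527731/(24992490*(15550 + (6 + 156))) = 45186 - 172053527731/(24992490*(15550 + 162)) = 45186 - 172053527731/24992490/15712 = 45186 - 172053527731/24992490*1/15712 = 45186 - 172053527731/392682002880 = 17743556928607949/392682002880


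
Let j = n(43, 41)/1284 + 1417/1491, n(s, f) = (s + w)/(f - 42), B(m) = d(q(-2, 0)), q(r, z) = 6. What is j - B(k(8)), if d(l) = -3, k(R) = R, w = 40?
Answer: 2479669/638148 ≈ 3.8857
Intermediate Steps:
B(m) = -3
n(s, f) = (40 + s)/(-42 + f) (n(s, f) = (s + 40)/(f - 42) = (40 + s)/(-42 + f))
j = 565225/638148 (j = ((40 + 43)/(-42 + 41))/1284 + 1417/1491 = (83/(-1))*(1/1284) + 1417*(1/1491) = -1*83*(1/1284) + 1417/1491 = -83*1/1284 + 1417/1491 = -83/1284 + 1417/1491 = 565225/638148 ≈ 0.88573)
j - B(k(8)) = 565225/638148 - 1*(-3) = 565225/638148 + 3 = 2479669/638148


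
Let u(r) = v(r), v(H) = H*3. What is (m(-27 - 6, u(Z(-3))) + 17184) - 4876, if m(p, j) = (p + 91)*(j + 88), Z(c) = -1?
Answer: 17238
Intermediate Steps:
v(H) = 3*H
u(r) = 3*r
m(p, j) = (88 + j)*(91 + p) (m(p, j) = (91 + p)*(88 + j) = (88 + j)*(91 + p))
(m(-27 - 6, u(Z(-3))) + 17184) - 4876 = ((8008 + 88*(-27 - 6) + 91*(3*(-1)) + (3*(-1))*(-27 - 6)) + 17184) - 4876 = ((8008 + 88*(-33) + 91*(-3) - 3*(-33)) + 17184) - 4876 = ((8008 - 2904 - 273 + 99) + 17184) - 4876 = (4930 + 17184) - 4876 = 22114 - 4876 = 17238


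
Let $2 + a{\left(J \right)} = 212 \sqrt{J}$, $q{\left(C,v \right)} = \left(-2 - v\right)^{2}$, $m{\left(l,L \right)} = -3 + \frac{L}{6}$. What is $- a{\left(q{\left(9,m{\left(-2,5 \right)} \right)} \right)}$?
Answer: $- \frac{100}{3} \approx -33.333$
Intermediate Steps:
$m{\left(l,L \right)} = -3 + \frac{L}{6}$ ($m{\left(l,L \right)} = -3 + L \frac{1}{6} = -3 + \frac{L}{6}$)
$a{\left(J \right)} = -2 + 212 \sqrt{J}$
$- a{\left(q{\left(9,m{\left(-2,5 \right)} \right)} \right)} = - (-2 + 212 \sqrt{\left(2 + \left(-3 + \frac{1}{6} \cdot 5\right)\right)^{2}}) = - (-2 + 212 \sqrt{\left(2 + \left(-3 + \frac{5}{6}\right)\right)^{2}}) = - (-2 + 212 \sqrt{\left(2 - \frac{13}{6}\right)^{2}}) = - (-2 + 212 \sqrt{\left(- \frac{1}{6}\right)^{2}}) = - (-2 + \frac{212}{6}) = - (-2 + 212 \cdot \frac{1}{6}) = - (-2 + \frac{106}{3}) = \left(-1\right) \frac{100}{3} = - \frac{100}{3}$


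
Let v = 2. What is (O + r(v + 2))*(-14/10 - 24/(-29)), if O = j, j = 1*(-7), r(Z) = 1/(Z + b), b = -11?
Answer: 830/203 ≈ 4.0887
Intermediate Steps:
r(Z) = 1/(-11 + Z) (r(Z) = 1/(Z - 11) = 1/(-11 + Z))
j = -7
O = -7
(O + r(v + 2))*(-14/10 - 24/(-29)) = (-7 + 1/(-11 + (2 + 2)))*(-14/10 - 24/(-29)) = (-7 + 1/(-11 + 4))*(-14*⅒ - 24*(-1/29)) = (-7 + 1/(-7))*(-7/5 + 24/29) = (-7 - ⅐)*(-83/145) = -50/7*(-83/145) = 830/203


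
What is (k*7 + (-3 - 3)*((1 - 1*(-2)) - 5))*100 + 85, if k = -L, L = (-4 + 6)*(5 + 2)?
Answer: -8515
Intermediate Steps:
L = 14 (L = 2*7 = 14)
k = -14 (k = -1*14 = -14)
(k*7 + (-3 - 3)*((1 - 1*(-2)) - 5))*100 + 85 = (-14*7 + (-3 - 3)*((1 - 1*(-2)) - 5))*100 + 85 = (-98 - 6*((1 + 2) - 5))*100 + 85 = (-98 - 6*(3 - 5))*100 + 85 = (-98 - 6*(-2))*100 + 85 = (-98 + 12)*100 + 85 = -86*100 + 85 = -8600 + 85 = -8515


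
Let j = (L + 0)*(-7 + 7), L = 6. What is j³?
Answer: 0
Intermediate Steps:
j = 0 (j = (6 + 0)*(-7 + 7) = 6*0 = 0)
j³ = 0³ = 0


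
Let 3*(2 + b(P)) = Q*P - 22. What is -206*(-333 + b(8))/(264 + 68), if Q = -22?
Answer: 41303/166 ≈ 248.81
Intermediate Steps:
b(P) = -28/3 - 22*P/3 (b(P) = -2 + (-22*P - 22)/3 = -2 + (-22 - 22*P)/3 = -2 + (-22/3 - 22*P/3) = -28/3 - 22*P/3)
-206*(-333 + b(8))/(264 + 68) = -206*(-333 + (-28/3 - 22/3*8))/(264 + 68) = -206*(-333 + (-28/3 - 176/3))/332 = -206*(-333 - 68)/332 = -(-82606)/332 = -206*(-401/332) = 41303/166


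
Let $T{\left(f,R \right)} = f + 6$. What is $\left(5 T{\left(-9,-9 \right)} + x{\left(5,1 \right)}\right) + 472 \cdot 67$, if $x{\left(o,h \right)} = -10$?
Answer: $31599$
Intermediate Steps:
$T{\left(f,R \right)} = 6 + f$
$\left(5 T{\left(-9,-9 \right)} + x{\left(5,1 \right)}\right) + 472 \cdot 67 = \left(5 \left(6 - 9\right) - 10\right) + 472 \cdot 67 = \left(5 \left(-3\right) - 10\right) + 31624 = \left(-15 - 10\right) + 31624 = -25 + 31624 = 31599$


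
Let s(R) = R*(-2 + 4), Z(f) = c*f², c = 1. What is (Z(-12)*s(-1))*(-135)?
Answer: 38880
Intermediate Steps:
Z(f) = f² (Z(f) = 1*f² = f²)
s(R) = 2*R (s(R) = R*2 = 2*R)
(Z(-12)*s(-1))*(-135) = ((-12)²*(2*(-1)))*(-135) = (144*(-2))*(-135) = -288*(-135) = 38880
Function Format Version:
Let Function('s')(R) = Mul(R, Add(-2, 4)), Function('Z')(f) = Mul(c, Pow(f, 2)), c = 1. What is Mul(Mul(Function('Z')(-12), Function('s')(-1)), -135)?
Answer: 38880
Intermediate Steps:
Function('Z')(f) = Pow(f, 2) (Function('Z')(f) = Mul(1, Pow(f, 2)) = Pow(f, 2))
Function('s')(R) = Mul(2, R) (Function('s')(R) = Mul(R, 2) = Mul(2, R))
Mul(Mul(Function('Z')(-12), Function('s')(-1)), -135) = Mul(Mul(Pow(-12, 2), Mul(2, -1)), -135) = Mul(Mul(144, -2), -135) = Mul(-288, -135) = 38880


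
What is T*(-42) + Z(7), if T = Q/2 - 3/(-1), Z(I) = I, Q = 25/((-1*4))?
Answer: 49/4 ≈ 12.250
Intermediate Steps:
Q = -25/4 (Q = 25/(-4) = 25*(-¼) = -25/4 ≈ -6.2500)
T = -⅛ (T = -25/4/2 - 3/(-1) = -25/4*½ - 3*(-1) = -25/8 + 3 = -⅛ ≈ -0.12500)
T*(-42) + Z(7) = -⅛*(-42) + 7 = 21/4 + 7 = 49/4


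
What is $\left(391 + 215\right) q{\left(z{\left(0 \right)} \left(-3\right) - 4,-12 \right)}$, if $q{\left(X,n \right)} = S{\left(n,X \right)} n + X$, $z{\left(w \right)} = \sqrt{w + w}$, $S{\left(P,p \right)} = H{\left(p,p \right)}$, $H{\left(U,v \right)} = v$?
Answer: $26664$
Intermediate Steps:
$S{\left(P,p \right)} = p$
$z{\left(w \right)} = \sqrt{2} \sqrt{w}$ ($z{\left(w \right)} = \sqrt{2 w} = \sqrt{2} \sqrt{w}$)
$q{\left(X,n \right)} = X + X n$ ($q{\left(X,n \right)} = X n + X = X + X n$)
$\left(391 + 215\right) q{\left(z{\left(0 \right)} \left(-3\right) - 4,-12 \right)} = \left(391 + 215\right) \left(\sqrt{2} \sqrt{0} \left(-3\right) - 4\right) \left(1 - 12\right) = 606 \left(\sqrt{2} \cdot 0 \left(-3\right) - 4\right) \left(-11\right) = 606 \left(0 \left(-3\right) - 4\right) \left(-11\right) = 606 \left(0 - 4\right) \left(-11\right) = 606 \left(\left(-4\right) \left(-11\right)\right) = 606 \cdot 44 = 26664$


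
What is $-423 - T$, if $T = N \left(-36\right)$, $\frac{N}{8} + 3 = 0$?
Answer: $-1287$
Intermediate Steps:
$N = -24$ ($N = -24 + 8 \cdot 0 = -24 + 0 = -24$)
$T = 864$ ($T = \left(-24\right) \left(-36\right) = 864$)
$-423 - T = -423 - 864 = -1287$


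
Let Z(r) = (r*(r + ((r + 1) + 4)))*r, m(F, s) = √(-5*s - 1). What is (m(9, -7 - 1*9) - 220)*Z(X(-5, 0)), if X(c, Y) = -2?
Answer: -880 + 4*√79 ≈ -844.45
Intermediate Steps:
m(F, s) = √(-1 - 5*s)
Z(r) = r²*(5 + 2*r) (Z(r) = (r*(r + ((1 + r) + 4)))*r = (r*(r + (5 + r)))*r = (r*(5 + 2*r))*r = r²*(5 + 2*r))
(m(9, -7 - 1*9) - 220)*Z(X(-5, 0)) = (√(-1 - 5*(-7 - 1*9)) - 220)*((-2)²*(5 + 2*(-2))) = (√(-1 - 5*(-7 - 9)) - 220)*(4*(5 - 4)) = (√(-1 - 5*(-16)) - 220)*(4*1) = (√(-1 + 80) - 220)*4 = (√79 - 220)*4 = (-220 + √79)*4 = -880 + 4*√79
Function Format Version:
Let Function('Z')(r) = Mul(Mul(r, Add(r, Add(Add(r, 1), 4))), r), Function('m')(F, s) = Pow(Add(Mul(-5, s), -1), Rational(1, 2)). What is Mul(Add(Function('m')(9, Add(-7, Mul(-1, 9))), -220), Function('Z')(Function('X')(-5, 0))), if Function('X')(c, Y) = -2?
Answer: Add(-880, Mul(4, Pow(79, Rational(1, 2)))) ≈ -844.45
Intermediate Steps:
Function('m')(F, s) = Pow(Add(-1, Mul(-5, s)), Rational(1, 2))
Function('Z')(r) = Mul(Pow(r, 2), Add(5, Mul(2, r))) (Function('Z')(r) = Mul(Mul(r, Add(r, Add(Add(1, r), 4))), r) = Mul(Mul(r, Add(r, Add(5, r))), r) = Mul(Mul(r, Add(5, Mul(2, r))), r) = Mul(Pow(r, 2), Add(5, Mul(2, r))))
Mul(Add(Function('m')(9, Add(-7, Mul(-1, 9))), -220), Function('Z')(Function('X')(-5, 0))) = Mul(Add(Pow(Add(-1, Mul(-5, Add(-7, Mul(-1, 9)))), Rational(1, 2)), -220), Mul(Pow(-2, 2), Add(5, Mul(2, -2)))) = Mul(Add(Pow(Add(-1, Mul(-5, Add(-7, -9))), Rational(1, 2)), -220), Mul(4, Add(5, -4))) = Mul(Add(Pow(Add(-1, Mul(-5, -16)), Rational(1, 2)), -220), Mul(4, 1)) = Mul(Add(Pow(Add(-1, 80), Rational(1, 2)), -220), 4) = Mul(Add(Pow(79, Rational(1, 2)), -220), 4) = Mul(Add(-220, Pow(79, Rational(1, 2))), 4) = Add(-880, Mul(4, Pow(79, Rational(1, 2))))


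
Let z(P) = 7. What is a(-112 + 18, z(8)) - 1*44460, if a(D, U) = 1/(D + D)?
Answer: -8358481/188 ≈ -44460.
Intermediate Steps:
a(D, U) = 1/(2*D)
a(-112 + 18, z(8)) - 1*44460 = 1/(2*(-112 + 18)) - 1*44460 = (1/2)/(-94) - 44460 = (1/2)*(-1/94) - 44460 = -1/188 - 44460 = -8358481/188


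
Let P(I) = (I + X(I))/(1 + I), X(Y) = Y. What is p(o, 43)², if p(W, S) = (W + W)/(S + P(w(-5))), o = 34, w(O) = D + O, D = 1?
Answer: 41616/18769 ≈ 2.2173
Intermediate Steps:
w(O) = 1 + O
P(I) = 2*I/(1 + I) (P(I) = (I + I)/(1 + I) = (2*I)/(1 + I) = 2*I/(1 + I))
p(W, S) = 2*W/(8/3 + S) (p(W, S) = (W + W)/(S + 2*(1 - 5)/(1 + (1 - 5))) = (2*W)/(S + 2*(-4)/(1 - 4)) = (2*W)/(S + 2*(-4)/(-3)) = (2*W)/(S + 2*(-4)*(-⅓)) = (2*W)/(S + 8/3) = (2*W)/(8/3 + S) = 2*W/(8/3 + S))
p(o, 43)² = (6*34/(8 + 3*43))² = (6*34/(8 + 129))² = (6*34/137)² = (6*34*(1/137))² = (204/137)² = 41616/18769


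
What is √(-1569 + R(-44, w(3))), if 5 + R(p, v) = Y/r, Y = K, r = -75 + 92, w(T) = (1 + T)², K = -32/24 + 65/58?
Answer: I*√13772237982/2958 ≈ 39.674*I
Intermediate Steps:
K = -37/174 (K = -32*1/24 + 65*(1/58) = -4/3 + 65/58 = -37/174 ≈ -0.21264)
r = 17
Y = -37/174 ≈ -0.21264
R(p, v) = -14827/2958 (R(p, v) = -5 - 37/174/17 = -5 - 37/174*1/17 = -5 - 37/2958 = -14827/2958)
√(-1569 + R(-44, w(3))) = √(-1569 - 14827/2958) = √(-4655929/2958) = I*√13772237982/2958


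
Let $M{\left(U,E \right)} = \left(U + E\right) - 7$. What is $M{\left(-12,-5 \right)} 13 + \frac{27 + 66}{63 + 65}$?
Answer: $- \frac{39843}{128} \approx -311.27$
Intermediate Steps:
$M{\left(U,E \right)} = -7 + E + U$ ($M{\left(U,E \right)} = \left(E + U\right) - 7 = -7 + E + U$)
$M{\left(-12,-5 \right)} 13 + \frac{27 + 66}{63 + 65} = \left(-7 - 5 - 12\right) 13 + \frac{27 + 66}{63 + 65} = \left(-24\right) 13 + \frac{93}{128} = -312 + 93 \cdot \frac{1}{128} = -312 + \frac{93}{128} = - \frac{39843}{128}$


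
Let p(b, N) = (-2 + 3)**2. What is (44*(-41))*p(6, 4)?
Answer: -1804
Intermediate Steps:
p(b, N) = 1 (p(b, N) = 1**2 = 1)
(44*(-41))*p(6, 4) = (44*(-41))*1 = -1804*1 = -1804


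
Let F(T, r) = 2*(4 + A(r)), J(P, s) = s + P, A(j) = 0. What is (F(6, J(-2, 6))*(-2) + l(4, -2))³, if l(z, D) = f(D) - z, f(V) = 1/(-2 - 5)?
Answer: -2803221/343 ≈ -8172.7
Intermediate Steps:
f(V) = -⅐ (f(V) = 1/(-7) = -⅐)
J(P, s) = P + s
l(z, D) = -⅐ - z
F(T, r) = 8 (F(T, r) = 2*(4 + 0) = 2*4 = 8)
(F(6, J(-2, 6))*(-2) + l(4, -2))³ = (8*(-2) + (-⅐ - 1*4))³ = (-16 + (-⅐ - 4))³ = (-16 - 29/7)³ = (-141/7)³ = -2803221/343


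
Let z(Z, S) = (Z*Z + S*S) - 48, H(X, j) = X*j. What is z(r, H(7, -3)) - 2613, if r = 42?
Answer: -456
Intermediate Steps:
z(Z, S) = -48 + S² + Z² (z(Z, S) = (Z² + S²) - 48 = (S² + Z²) - 48 = -48 + S² + Z²)
z(r, H(7, -3)) - 2613 = (-48 + (7*(-3))² + 42²) - 2613 = (-48 + (-21)² + 1764) - 2613 = (-48 + 441 + 1764) - 2613 = 2157 - 2613 = -456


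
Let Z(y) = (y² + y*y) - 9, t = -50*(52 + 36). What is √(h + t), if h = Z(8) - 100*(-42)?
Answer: 9*I ≈ 9.0*I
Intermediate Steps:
t = -4400 (t = -50*88 = -4400)
Z(y) = -9 + 2*y² (Z(y) = (y² + y²) - 9 = 2*y² - 9 = -9 + 2*y²)
h = 4319 (h = (-9 + 2*8²) - 100*(-42) = (-9 + 2*64) + 4200 = (-9 + 128) + 4200 = 119 + 4200 = 4319)
√(h + t) = √(4319 - 4400) = √(-81) = 9*I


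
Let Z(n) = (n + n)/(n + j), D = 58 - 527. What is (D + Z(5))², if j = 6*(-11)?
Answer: 819047161/3721 ≈ 2.2011e+5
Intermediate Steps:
j = -66
D = -469
Z(n) = 2*n/(-66 + n) (Z(n) = (n + n)/(n - 66) = (2*n)/(-66 + n) = 2*n/(-66 + n))
(D + Z(5))² = (-469 + 2*5/(-66 + 5))² = (-469 + 2*5/(-61))² = (-469 + 2*5*(-1/61))² = (-469 - 10/61)² = (-28619/61)² = 819047161/3721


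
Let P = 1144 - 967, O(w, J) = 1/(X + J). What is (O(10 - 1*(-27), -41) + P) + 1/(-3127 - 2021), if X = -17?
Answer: 26422081/149292 ≈ 176.98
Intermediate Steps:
O(w, J) = 1/(-17 + J)
P = 177
(O(10 - 1*(-27), -41) + P) + 1/(-3127 - 2021) = (1/(-17 - 41) + 177) + 1/(-3127 - 2021) = (1/(-58) + 177) + 1/(-5148) = (-1/58 + 177) - 1/5148 = 10265/58 - 1/5148 = 26422081/149292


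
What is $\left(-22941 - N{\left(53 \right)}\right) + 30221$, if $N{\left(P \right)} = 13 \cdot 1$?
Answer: $7267$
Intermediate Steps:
$N{\left(P \right)} = 13$
$\left(-22941 - N{\left(53 \right)}\right) + 30221 = \left(-22941 - 13\right) + 30221 = -22954 + 30221 = 7267$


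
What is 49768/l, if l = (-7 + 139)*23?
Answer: 12442/759 ≈ 16.393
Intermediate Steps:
l = 3036 (l = 132*23 = 3036)
49768/l = 49768/3036 = 49768*(1/3036) = 12442/759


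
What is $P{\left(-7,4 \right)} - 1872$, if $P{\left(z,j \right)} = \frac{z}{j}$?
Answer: $- \frac{7495}{4} \approx -1873.8$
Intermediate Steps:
$P{\left(-7,4 \right)} - 1872 = - \frac{7}{4} - 1872 = - \frac{7495}{4}$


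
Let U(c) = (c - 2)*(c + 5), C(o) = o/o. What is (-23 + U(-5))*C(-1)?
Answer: -23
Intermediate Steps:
C(o) = 1
U(c) = (-2 + c)*(5 + c)
(-23 + U(-5))*C(-1) = (-23 + (-10 + (-5)² + 3*(-5)))*1 = (-23 + (-10 + 25 - 15))*1 = (-23 + 0)*1 = -23*1 = -23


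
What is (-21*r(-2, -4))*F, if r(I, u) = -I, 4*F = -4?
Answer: 42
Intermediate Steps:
F = -1 (F = (¼)*(-4) = -1)
(-21*r(-2, -4))*F = -(-21)*(-2)*(-1) = -21*2*(-1) = -42*(-1) = 42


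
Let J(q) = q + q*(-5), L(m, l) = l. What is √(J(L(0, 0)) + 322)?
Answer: √322 ≈ 17.944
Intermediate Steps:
J(q) = -4*q (J(q) = q - 5*q = -4*q)
√(J(L(0, 0)) + 322) = √(-4*0 + 322) = √(0 + 322) = √322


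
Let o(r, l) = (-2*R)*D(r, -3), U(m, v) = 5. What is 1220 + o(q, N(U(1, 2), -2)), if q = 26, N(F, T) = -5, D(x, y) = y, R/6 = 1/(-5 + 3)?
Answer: 1202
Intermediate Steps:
R = -3 (R = 6/(-5 + 3) = 6/(-2) = 6*(-½) = -3)
o(r, l) = -18 (o(r, l) = -2*(-3)*(-3) = 6*(-3) = -18)
1220 + o(q, N(U(1, 2), -2)) = 1220 - 18 = 1202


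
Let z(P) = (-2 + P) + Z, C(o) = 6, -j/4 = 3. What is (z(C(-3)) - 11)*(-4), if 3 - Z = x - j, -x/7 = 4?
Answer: -48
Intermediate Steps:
j = -12 (j = -4*3 = -12)
x = -28 (x = -7*4 = -28)
Z = 19 (Z = 3 - (-28 - 1*(-12)) = 3 - (-28 + 12) = 3 - 1*(-16) = 3 + 16 = 19)
z(P) = 17 + P (z(P) = (-2 + P) + 19 = 17 + P)
(z(C(-3)) - 11)*(-4) = ((17 + 6) - 11)*(-4) = (23 - 11)*(-4) = 12*(-4) = -48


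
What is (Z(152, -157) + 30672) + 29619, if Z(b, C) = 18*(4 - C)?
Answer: 63189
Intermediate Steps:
Z(b, C) = 72 - 18*C
(Z(152, -157) + 30672) + 29619 = ((72 - 18*(-157)) + 30672) + 29619 = ((72 + 2826) + 30672) + 29619 = (2898 + 30672) + 29619 = 33570 + 29619 = 63189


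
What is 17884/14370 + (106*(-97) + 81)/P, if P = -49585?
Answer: 103336651/71253645 ≈ 1.4503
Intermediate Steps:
17884/14370 + (106*(-97) + 81)/P = 17884/14370 + (106*(-97) + 81)/(-49585) = 17884*(1/14370) + (-10282 + 81)*(-1/49585) = 8942/7185 - 10201*(-1/49585) = 8942/7185 + 10201/49585 = 103336651/71253645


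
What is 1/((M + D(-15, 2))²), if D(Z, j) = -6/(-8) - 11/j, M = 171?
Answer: 16/442225 ≈ 3.6181e-5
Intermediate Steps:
D(Z, j) = ¾ - 11/j (D(Z, j) = -6*(-⅛) - 11/j = ¾ - 11/j)
1/((M + D(-15, 2))²) = 1/((171 + (¾ - 11/2))²) = 1/((171 - 19/4)²) = 1/((665/4)²) = 1/(442225/16) = 16/442225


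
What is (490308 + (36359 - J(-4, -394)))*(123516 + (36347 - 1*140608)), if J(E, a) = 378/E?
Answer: 20285585365/2 ≈ 1.0143e+10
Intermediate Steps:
(490308 + (36359 - J(-4, -394)))*(123516 + (36347 - 1*140608)) = (490308 + (36359 - 378/(-4)))*(123516 + (36347 - 1*140608)) = (490308 + (36359 - 378*(-1)/4))*(123516 + (36347 - 140608)) = (490308 + (36359 - 1*(-189/2)))*(123516 - 104261) = (490308 + (36359 + 189/2))*19255 = (490308 + 72907/2)*19255 = (1053523/2)*19255 = 20285585365/2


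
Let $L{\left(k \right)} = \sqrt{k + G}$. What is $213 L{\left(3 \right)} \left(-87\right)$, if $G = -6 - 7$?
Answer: $- 18531 i \sqrt{10} \approx - 58600.0 i$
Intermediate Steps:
$G = -13$ ($G = -6 - 7 = -13$)
$L{\left(k \right)} = \sqrt{-13 + k}$ ($L{\left(k \right)} = \sqrt{k - 13} = \sqrt{-13 + k}$)
$213 L{\left(3 \right)} \left(-87\right) = 213 \sqrt{-13 + 3} \left(-87\right) = 213 \sqrt{-10} \left(-87\right) = 213 i \sqrt{10} \left(-87\right) = - 18531 i \sqrt{10}$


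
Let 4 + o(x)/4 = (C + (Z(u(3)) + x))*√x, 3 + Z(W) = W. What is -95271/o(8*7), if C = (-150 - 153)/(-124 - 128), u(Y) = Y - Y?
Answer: -12004146/20727793 - 1301306589*√14/82911172 ≈ -59.305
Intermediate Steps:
u(Y) = 0
Z(W) = -3 + W
C = 101/84 (C = -303/(-252) = -303*(-1/252) = 101/84 ≈ 1.2024)
o(x) = -16 + 4*√x*(-151/84 + x) (o(x) = -16 + 4*((101/84 + ((-3 + 0) + x))*√x) = -16 + 4*((101/84 + (-3 + x))*√x) = -16 + 4*((-151/84 + x)*√x) = -16 + 4*(√x*(-151/84 + x)) = -16 + 4*√x*(-151/84 + x))
-95271/o(8*7) = -95271/(-16 + 4*(8*7)^(3/2) - 151*2*√14/21) = -95271/(-16 + 4*56^(3/2) - 302*√14/21) = -95271/(-16 + 4*(112*√14) - 302*√14/21) = -95271/(-16 + 448*√14 - 302*√14/21) = -95271/(-16 + 9106*√14/21)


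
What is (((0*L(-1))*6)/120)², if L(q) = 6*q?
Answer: 0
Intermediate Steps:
(((0*L(-1))*6)/120)² = (((0*(6*(-1)))*6)/120)² = (((0*(-6))*6)*(1/120))² = ((0*6)*(1/120))² = (0*(1/120))² = 0² = 0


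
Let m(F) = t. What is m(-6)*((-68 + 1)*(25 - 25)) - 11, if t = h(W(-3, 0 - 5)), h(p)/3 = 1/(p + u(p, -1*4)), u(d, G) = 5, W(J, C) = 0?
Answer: -11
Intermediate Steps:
h(p) = 3/(5 + p) (h(p) = 3/(p + 5) = 3/(5 + p))
t = 3/5 (t = 3/(5 + 0) = 3/5 ≈ 0.60000)
m(F) = 3/5
m(-6)*((-68 + 1)*(25 - 25)) - 11 = 3*((-68 + 1)*(25 - 25))/5 - 11 = 3*(-67*0)/5 - 11 = (3/5)*0 - 11 = 0 - 11 = -11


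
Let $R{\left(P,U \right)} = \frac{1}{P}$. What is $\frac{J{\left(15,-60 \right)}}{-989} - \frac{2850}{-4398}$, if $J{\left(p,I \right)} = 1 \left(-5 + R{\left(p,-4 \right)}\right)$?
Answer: $\frac{7100867}{10874055} \approx 0.65301$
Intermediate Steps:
$J{\left(p,I \right)} = -5 + \frac{1}{p}$ ($J{\left(p,I \right)} = 1 \left(-5 + \frac{1}{p}\right) = -5 + \frac{1}{p}$)
$\frac{J{\left(15,-60 \right)}}{-989} - \frac{2850}{-4398} = \frac{-5 + \frac{1}{15}}{-989} - \frac{2850}{-4398} = \left(-5 + \frac{1}{15}\right) \left(- \frac{1}{989}\right) - - \frac{475}{733} = \left(- \frac{74}{15}\right) \left(- \frac{1}{989}\right) + \frac{475}{733} = \frac{74}{14835} + \frac{475}{733} = \frac{7100867}{10874055}$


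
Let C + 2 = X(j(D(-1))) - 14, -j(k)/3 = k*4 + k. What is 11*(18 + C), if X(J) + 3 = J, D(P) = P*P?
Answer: -176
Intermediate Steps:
D(P) = P²
j(k) = -15*k (j(k) = -3*(k*4 + k) = -3*(4*k + k) = -15*k)
X(J) = -3 + J
C = -34 (C = -2 + ((-3 - 15*(-1)²) - 14) = -2 + ((-3 - 15*1) - 14) = -2 + ((-3 - 15) - 14) = -2 + (-18 - 14) = -2 - 32 = -34)
11*(18 + C) = 11*(18 - 34) = 11*(-16) = -176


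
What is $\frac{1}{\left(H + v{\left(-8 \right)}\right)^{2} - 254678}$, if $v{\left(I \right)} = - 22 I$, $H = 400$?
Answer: $\frac{1}{77098} \approx 1.2971 \cdot 10^{-5}$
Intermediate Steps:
$\frac{1}{\left(H + v{\left(-8 \right)}\right)^{2} - 254678} = \frac{1}{\left(400 - -176\right)^{2} - 254678} = \frac{1}{\left(400 + 176\right)^{2} - 254678} = \frac{1}{576^{2} - 254678} = \frac{1}{331776 - 254678} = \frac{1}{77098}$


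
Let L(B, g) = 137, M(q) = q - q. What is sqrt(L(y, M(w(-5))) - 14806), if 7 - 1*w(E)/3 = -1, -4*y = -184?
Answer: I*sqrt(14669) ≈ 121.12*I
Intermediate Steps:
y = 46 (y = -1/4*(-184) = 46)
w(E) = 24 (w(E) = 21 - 3*(-1) = 21 + 3 = 24)
M(q) = 0
sqrt(L(y, M(w(-5))) - 14806) = sqrt(137 - 14806) = sqrt(-14669) = I*sqrt(14669)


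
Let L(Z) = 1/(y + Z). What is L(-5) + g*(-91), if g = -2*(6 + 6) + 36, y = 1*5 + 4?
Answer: -4367/4 ≈ -1091.8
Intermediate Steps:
y = 9 (y = 5 + 4 = 9)
g = 12 (g = -2*12 + 36 = -24 + 36 = 12)
L(Z) = 1/(9 + Z)
L(-5) + g*(-91) = 1/(9 - 5) + 12*(-91) = 1/4 - 1092 = -4367/4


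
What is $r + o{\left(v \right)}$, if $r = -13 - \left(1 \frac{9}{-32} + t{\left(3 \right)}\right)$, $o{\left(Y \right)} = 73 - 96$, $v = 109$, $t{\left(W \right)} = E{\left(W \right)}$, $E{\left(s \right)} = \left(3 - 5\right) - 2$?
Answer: $- \frac{1015}{32} \approx -31.719$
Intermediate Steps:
$E{\left(s \right)} = -4$ ($E{\left(s \right)} = -2 - 2 = -4$)
$t{\left(W \right)} = -4$
$o{\left(Y \right)} = -23$ ($o{\left(Y \right)} = 73 - 96 = -23$)
$r = - \frac{279}{32}$ ($r = -13 - \left(1 \frac{9}{-32} - 4\right) = -13 - \left(1 \cdot 9 \left(- \frac{1}{32}\right) - 4\right) = -13 - \left(1 \left(- \frac{9}{32}\right) - 4\right) = -13 - \left(- \frac{9}{32} - 4\right) = -13 - - \frac{137}{32} = -13 + \frac{137}{32} = - \frac{279}{32} \approx -8.7188$)
$r + o{\left(v \right)} = - \frac{279}{32} - 23 = - \frac{1015}{32}$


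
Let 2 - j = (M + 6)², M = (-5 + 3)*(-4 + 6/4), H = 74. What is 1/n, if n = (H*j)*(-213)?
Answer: 1/1875678 ≈ 5.3314e-7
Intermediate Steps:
M = 5 (M = -2*(-4 + 6*(¼)) = -2*(-4 + 3/2) = -2*(-5/2) = 5)
j = -119 (j = 2 - (5 + 6)² = 2 - 1*11² = 2 - 1*121 = 2 - 121 = -119)
n = 1875678 (n = (74*(-119))*(-213) = -8806*(-213) = 1875678)
1/n = 1/1875678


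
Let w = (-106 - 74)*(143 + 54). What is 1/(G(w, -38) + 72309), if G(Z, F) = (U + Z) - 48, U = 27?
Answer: 1/36828 ≈ 2.7153e-5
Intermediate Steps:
w = -35460 (w = -180*197 = -35460)
G(Z, F) = -21 + Z (G(Z, F) = (27 + Z) - 48 = -21 + Z)
1/(G(w, -38) + 72309) = 1/((-21 - 35460) + 72309) = 1/(-35481 + 72309) = 1/36828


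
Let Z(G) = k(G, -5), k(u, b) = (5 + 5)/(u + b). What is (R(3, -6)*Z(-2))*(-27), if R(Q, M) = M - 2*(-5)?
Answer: 1080/7 ≈ 154.29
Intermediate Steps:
k(u, b) = 10/(b + u)
Z(G) = 10/(-5 + G)
R(Q, M) = 10 + M (R(Q, M) = M + 10 = 10 + M)
(R(3, -6)*Z(-2))*(-27) = ((10 - 6)*(10/(-5 - 2)))*(-27) = (4*(10/(-7)))*(-27) = (4*(10*(-1/7)))*(-27) = (4*(-10/7))*(-27) = -40/7*(-27) = 1080/7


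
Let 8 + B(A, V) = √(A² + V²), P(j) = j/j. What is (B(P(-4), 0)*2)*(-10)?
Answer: 140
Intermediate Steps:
P(j) = 1
B(A, V) = -8 + √(A² + V²)
(B(P(-4), 0)*2)*(-10) = ((-8 + √(1² + 0²))*2)*(-10) = ((-8 + √(1 + 0))*2)*(-10) = ((-8 + √1)*2)*(-10) = ((-8 + 1)*2)*(-10) = -7*2*(-10) = -14*(-10) = 140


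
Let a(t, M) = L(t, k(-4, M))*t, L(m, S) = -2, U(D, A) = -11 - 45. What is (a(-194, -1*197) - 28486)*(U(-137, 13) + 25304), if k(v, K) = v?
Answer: -709418304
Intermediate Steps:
U(D, A) = -56
a(t, M) = -2*t
(a(-194, -1*197) - 28486)*(U(-137, 13) + 25304) = (-2*(-194) - 28486)*(-56 + 25304) = (388 - 28486)*25248 = -28098*25248 = -709418304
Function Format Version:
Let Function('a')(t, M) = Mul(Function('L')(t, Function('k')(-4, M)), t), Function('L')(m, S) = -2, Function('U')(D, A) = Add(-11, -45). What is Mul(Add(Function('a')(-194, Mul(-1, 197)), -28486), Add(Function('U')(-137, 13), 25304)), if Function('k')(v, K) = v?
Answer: -709418304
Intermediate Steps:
Function('U')(D, A) = -56
Function('a')(t, M) = Mul(-2, t)
Mul(Add(Function('a')(-194, Mul(-1, 197)), -28486), Add(Function('U')(-137, 13), 25304)) = Mul(Add(Mul(-2, -194), -28486), Add(-56, 25304)) = Mul(Add(388, -28486), 25248) = Mul(-28098, 25248) = -709418304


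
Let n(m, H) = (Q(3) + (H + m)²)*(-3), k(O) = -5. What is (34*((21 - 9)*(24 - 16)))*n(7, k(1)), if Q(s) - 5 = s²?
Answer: -176256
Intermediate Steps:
Q(s) = 5 + s²
n(m, H) = -42 - 3*(H + m)² (n(m, H) = ((5 + 3²) + (H + m)²)*(-3) = ((5 + 9) + (H + m)²)*(-3) = (14 + (H + m)²)*(-3) = -42 - 3*(H + m)²)
(34*((21 - 9)*(24 - 16)))*n(7, k(1)) = (34*((21 - 9)*(24 - 16)))*(-42 - 3*(-5 + 7)²) = (34*(12*8))*(-42 - 3*2²) = (34*96)*(-42 - 3*4) = 3264*(-42 - 12) = 3264*(-54) = -176256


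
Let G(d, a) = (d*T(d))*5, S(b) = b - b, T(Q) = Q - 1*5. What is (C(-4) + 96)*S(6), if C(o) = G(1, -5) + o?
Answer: 0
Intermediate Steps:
T(Q) = -5 + Q (T(Q) = Q - 5 = -5 + Q)
S(b) = 0
G(d, a) = 5*d*(-5 + d) (G(d, a) = (d*(-5 + d))*5 = 5*d*(-5 + d))
C(o) = -20 + o (C(o) = 5*1*(-5 + 1) + o = 5*1*(-4) + o = -20 + o)
(C(-4) + 96)*S(6) = ((-20 - 4) + 96)*0 = (-24 + 96)*0 = 72*0 = 0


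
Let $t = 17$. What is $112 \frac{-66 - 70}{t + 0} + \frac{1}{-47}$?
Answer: $- \frac{42113}{47} \approx -896.02$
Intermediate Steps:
$112 \frac{-66 - 70}{t + 0} + \frac{1}{-47} = 112 \frac{-66 - 70}{17 + 0} + \frac{1}{-47} = 112 \left(- \frac{136}{17}\right) - \frac{1}{47} = 112 \left(\left(-136\right) \frac{1}{17}\right) - \frac{1}{47} = 112 \left(-8\right) - \frac{1}{47} = -896 - \frac{1}{47} = - \frac{42113}{47}$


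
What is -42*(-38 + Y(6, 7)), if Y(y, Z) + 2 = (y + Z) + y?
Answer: 882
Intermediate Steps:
Y(y, Z) = -2 + Z + 2*y (Y(y, Z) = -2 + ((y + Z) + y) = -2 + ((Z + y) + y) = -2 + (Z + 2*y) = -2 + Z + 2*y)
-42*(-38 + Y(6, 7)) = -42*(-38 + (-2 + 7 + 2*6)) = -42*(-38 + (-2 + 7 + 12)) = -42*(-38 + 17) = -42*(-21) = 882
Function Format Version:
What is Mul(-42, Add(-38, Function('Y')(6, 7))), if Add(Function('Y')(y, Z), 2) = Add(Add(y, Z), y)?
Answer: 882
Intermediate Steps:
Function('Y')(y, Z) = Add(-2, Z, Mul(2, y)) (Function('Y')(y, Z) = Add(-2, Add(Add(y, Z), y)) = Add(-2, Add(Add(Z, y), y)) = Add(-2, Add(Z, Mul(2, y))) = Add(-2, Z, Mul(2, y)))
Mul(-42, Add(-38, Function('Y')(6, 7))) = Mul(-42, Add(-38, Add(-2, 7, Mul(2, 6)))) = Mul(-42, Add(-38, Add(-2, 7, 12))) = Mul(-42, Add(-38, 17)) = Mul(-42, -21) = 882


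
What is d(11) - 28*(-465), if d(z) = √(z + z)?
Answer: 13020 + √22 ≈ 13025.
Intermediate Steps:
d(z) = √2*√z (d(z) = √(2*z) = √2*√z)
d(11) - 28*(-465) = √2*√11 - 28*(-465) = √22 - 1*(-13020) = √22 + 13020 = 13020 + √22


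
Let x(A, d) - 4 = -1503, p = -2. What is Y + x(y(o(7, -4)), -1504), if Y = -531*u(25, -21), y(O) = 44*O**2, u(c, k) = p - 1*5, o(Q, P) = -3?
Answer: 2218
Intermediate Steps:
u(c, k) = -7 (u(c, k) = -2 - 1*5 = -2 - 5 = -7)
x(A, d) = -1499 (x(A, d) = 4 - 1503 = -1499)
Y = 3717 (Y = -531*(-7) = 3717)
Y + x(y(o(7, -4)), -1504) = 3717 - 1499 = 2218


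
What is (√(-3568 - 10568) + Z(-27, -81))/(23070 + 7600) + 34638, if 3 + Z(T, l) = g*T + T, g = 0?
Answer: 106234743/3067 + I*√3534/15335 ≈ 34638.0 + 0.0038766*I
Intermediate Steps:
Z(T, l) = -3 + T (Z(T, l) = -3 + (0*T + T) = -3 + (0 + T) = -3 + T)
(√(-3568 - 10568) + Z(-27, -81))/(23070 + 7600) + 34638 = (√(-3568 - 10568) + (-3 - 27))/(23070 + 7600) + 34638 = (√(-14136) - 30)/30670 + 34638 = (2*I*√3534 - 30)*(1/30670) + 34638 = (-30 + 2*I*√3534)*(1/30670) + 34638 = (-3/3067 + I*√3534/15335) + 34638 = 106234743/3067 + I*√3534/15335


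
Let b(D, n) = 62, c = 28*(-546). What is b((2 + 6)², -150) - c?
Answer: 15350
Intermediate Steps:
c = -15288
b((2 + 6)², -150) - c = 62 - 1*(-15288) = 62 + 15288 = 15350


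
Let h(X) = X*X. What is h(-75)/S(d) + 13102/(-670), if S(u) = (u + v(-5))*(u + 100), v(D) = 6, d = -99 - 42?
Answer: -763898/41205 ≈ -18.539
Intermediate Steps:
h(X) = X**2
d = -141
S(u) = (6 + u)*(100 + u) (S(u) = (u + 6)*(u + 100) = (6 + u)*(100 + u))
h(-75)/S(d) + 13102/(-670) = (-75)**2/(600 + (-141)**2 + 106*(-141)) + 13102/(-670) = 5625/(600 + 19881 - 14946) + 13102*(-1/670) = 5625/5535 - 6551/335 = 5625*(1/5535) - 6551/335 = 125/123 - 6551/335 = -763898/41205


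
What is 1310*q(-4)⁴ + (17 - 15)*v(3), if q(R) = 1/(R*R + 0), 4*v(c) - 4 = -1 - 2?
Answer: 17039/32768 ≈ 0.51999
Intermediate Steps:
v(c) = ¼ (v(c) = 1 + (-1 - 2)/4 = 1 + (¼)*(-3) = 1 - ¾ = ¼)
q(R) = R⁻² (q(R) = 1/(R² + 0) = 1/(R²) = R⁻²)
1310*q(-4)⁴ + (17 - 15)*v(3) = 1310*((-4)⁻²)⁴ + (17 - 15)*(¼) = 1310*(1/16)⁴ + 2*(¼) = 1310*(1/65536) + ½ = 655/32768 + ½ = 17039/32768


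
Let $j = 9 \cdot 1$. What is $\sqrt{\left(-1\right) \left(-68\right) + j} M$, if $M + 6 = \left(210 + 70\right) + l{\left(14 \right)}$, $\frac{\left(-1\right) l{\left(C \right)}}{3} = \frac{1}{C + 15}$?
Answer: $\frac{7943 \sqrt{77}}{29} \approx 2403.4$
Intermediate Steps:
$j = 9$
$l{\left(C \right)} = - \frac{3}{15 + C}$ ($l{\left(C \right)} = - \frac{3}{C + 15} = - \frac{3}{15 + C}$)
$M = \frac{7943}{29}$ ($M = -6 + \left(\left(210 + 70\right) - \frac{3}{15 + 14}\right) = -6 + \left(280 - \frac{3}{29}\right) = -6 + \frac{8117}{29} = \frac{7943}{29} \approx 273.9$)
$\sqrt{\left(-1\right) \left(-68\right) + j} M = \sqrt{\left(-1\right) \left(-68\right) + 9} \cdot \frac{7943}{29} = \sqrt{68 + 9} \cdot \frac{7943}{29} = \sqrt{77} \cdot \frac{7943}{29} = \frac{7943 \sqrt{77}}{29}$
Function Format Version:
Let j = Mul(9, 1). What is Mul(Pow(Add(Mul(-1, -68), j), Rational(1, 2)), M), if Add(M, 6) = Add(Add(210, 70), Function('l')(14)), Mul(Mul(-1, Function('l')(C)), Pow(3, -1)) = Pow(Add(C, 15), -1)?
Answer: Mul(Rational(7943, 29), Pow(77, Rational(1, 2))) ≈ 2403.4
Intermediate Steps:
j = 9
Function('l')(C) = Mul(-3, Pow(Add(15, C), -1)) (Function('l')(C) = Mul(-3, Pow(Add(C, 15), -1)) = Mul(-3, Pow(Add(15, C), -1)))
M = Rational(7943, 29) (M = Add(-6, Add(Add(210, 70), Mul(-3, Pow(Add(15, 14), -1)))) = Add(-6, Add(280, Mul(-3, Pow(29, -1)))) = Add(-6, Add(280, Mul(-3, Rational(1, 29)))) = Add(-6, Add(280, Rational(-3, 29))) = Add(-6, Rational(8117, 29)) = Rational(7943, 29) ≈ 273.90)
Mul(Pow(Add(Mul(-1, -68), j), Rational(1, 2)), M) = Mul(Pow(Add(Mul(-1, -68), 9), Rational(1, 2)), Rational(7943, 29)) = Mul(Pow(Add(68, 9), Rational(1, 2)), Rational(7943, 29)) = Mul(Pow(77, Rational(1, 2)), Rational(7943, 29)) = Mul(Rational(7943, 29), Pow(77, Rational(1, 2)))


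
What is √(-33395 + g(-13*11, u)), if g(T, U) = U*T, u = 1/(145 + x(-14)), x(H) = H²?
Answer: 157*I*√1302/31 ≈ 182.74*I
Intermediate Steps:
u = 1/341 (u = 1/(145 + (-14)²) = 1/(145 + 196) = 1/341 ≈ 0.0029326)
g(T, U) = T*U
√(-33395 + g(-13*11, u)) = √(-33395 - 13*11*(1/341)) = √(-33395 - 143*1/341) = √(-33395 - 13/31) = √(-1035258/31) = 157*I*√1302/31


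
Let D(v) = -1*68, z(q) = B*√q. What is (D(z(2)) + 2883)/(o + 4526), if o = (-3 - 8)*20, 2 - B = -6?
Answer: 2815/4306 ≈ 0.65374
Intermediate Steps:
B = 8 (B = 2 - 1*(-6) = 2 + 6 = 8)
o = -220 (o = -11*20 = -220)
z(q) = 8*√q
D(v) = -68
(D(z(2)) + 2883)/(o + 4526) = (-68 + 2883)/(-220 + 4526) = 2815/4306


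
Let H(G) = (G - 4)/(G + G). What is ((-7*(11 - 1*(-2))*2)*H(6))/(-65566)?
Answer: 91/196698 ≈ 0.00046264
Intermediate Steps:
H(G) = (-4 + G)/(2*G) (H(G) = (-4 + G)/((2*G)) = (-4 + G)*(1/(2*G)) = (-4 + G)/(2*G))
((-7*(11 - 1*(-2))*2)*H(6))/(-65566) = ((-7*(11 - 1*(-2))*2)*((½)*(-4 + 6)/6))/(-65566) = ((-7*(11 + 2)*2)*((½)*(⅙)*2))*(-1/65566) = ((-7*13*2)*(⅙))*(-1/65566) = (-91*2*(⅙))*(-1/65566) = -182*⅙*(-1/65566) = -91/3*(-1/65566) = 91/196698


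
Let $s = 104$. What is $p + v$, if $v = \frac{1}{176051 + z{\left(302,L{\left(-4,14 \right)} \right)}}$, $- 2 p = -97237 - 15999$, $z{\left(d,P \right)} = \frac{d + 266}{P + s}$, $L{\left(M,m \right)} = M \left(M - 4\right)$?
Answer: $\frac{169454163701}{2992938} \approx 56618.0$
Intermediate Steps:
$L{\left(M,m \right)} = M \left(-4 + M\right)$
$z{\left(d,P \right)} = \frac{266 + d}{104 + P}$ ($z{\left(d,P \right)} = \frac{d + 266}{P + 104} = \frac{266 + d}{104 + P}$)
$p = 56618$ ($p = - \frac{-97237 - 15999}{2} = \left(- \frac{1}{2}\right) \left(-113236\right) = 56618$)
$v = \frac{17}{2992938}$ ($v = \frac{1}{176051 + \frac{266 + 302}{104 - 4 \left(-4 - 4\right)}} = \frac{1}{176051 + \frac{1}{104 - -32} \cdot 568} = \frac{1}{176051 + \frac{1}{104 + 32} \cdot 568} = \frac{1}{176051 + \frac{1}{136} \cdot 568} = \frac{1}{176051 + \frac{71}{17}} = \frac{1}{\frac{2992938}{17}} = \frac{17}{2992938} \approx 5.68 \cdot 10^{-6}$)
$p + v = 56618 + \frac{17}{2992938} = \frac{169454163701}{2992938}$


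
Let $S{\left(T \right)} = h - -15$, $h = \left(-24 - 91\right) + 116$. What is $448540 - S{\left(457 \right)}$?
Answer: $448524$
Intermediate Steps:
$h = 1$ ($h = -115 + 116 = 1$)
$S{\left(T \right)} = 16$ ($S{\left(T \right)} = 1 - -15 = 1 + 15 = 16$)
$448540 - S{\left(457 \right)} = 448540 - 16 = 448524$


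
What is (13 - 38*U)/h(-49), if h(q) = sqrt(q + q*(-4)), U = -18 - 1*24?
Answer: 1609*sqrt(3)/21 ≈ 132.71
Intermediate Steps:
U = -42 (U = -18 - 24 = -42)
h(q) = sqrt(3)*sqrt(-q) (h(q) = sqrt(q - 4*q) = sqrt(-3*q) = sqrt(3)*sqrt(-q))
(13 - 38*U)/h(-49) = (13 - 38*(-42))/((sqrt(3)*sqrt(-1*(-49)))) = (13 + 1596)/((sqrt(3)*sqrt(49))) = 1609/((sqrt(3)*7)) = 1609/((7*sqrt(3))) = 1609*(sqrt(3)/21) = 1609*sqrt(3)/21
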